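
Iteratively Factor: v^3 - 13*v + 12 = (v + 4)*(v^2 - 4*v + 3) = (v - 1)*(v + 4)*(v - 3)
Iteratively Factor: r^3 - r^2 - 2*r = (r - 2)*(r^2 + r) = r*(r - 2)*(r + 1)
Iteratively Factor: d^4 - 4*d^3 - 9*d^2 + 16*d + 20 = (d + 2)*(d^3 - 6*d^2 + 3*d + 10) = (d - 2)*(d + 2)*(d^2 - 4*d - 5) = (d - 5)*(d - 2)*(d + 2)*(d + 1)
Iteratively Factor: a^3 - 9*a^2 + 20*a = (a)*(a^2 - 9*a + 20) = a*(a - 5)*(a - 4)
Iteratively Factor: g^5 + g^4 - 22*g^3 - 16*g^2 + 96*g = (g + 4)*(g^4 - 3*g^3 - 10*g^2 + 24*g) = (g - 4)*(g + 4)*(g^3 + g^2 - 6*g) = (g - 4)*(g + 3)*(g + 4)*(g^2 - 2*g) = (g - 4)*(g - 2)*(g + 3)*(g + 4)*(g)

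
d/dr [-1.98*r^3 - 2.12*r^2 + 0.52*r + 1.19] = -5.94*r^2 - 4.24*r + 0.52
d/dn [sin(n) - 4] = cos(n)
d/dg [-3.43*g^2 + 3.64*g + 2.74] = 3.64 - 6.86*g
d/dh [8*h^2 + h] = 16*h + 1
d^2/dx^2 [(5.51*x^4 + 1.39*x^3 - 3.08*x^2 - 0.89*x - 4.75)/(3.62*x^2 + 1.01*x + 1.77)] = (144.410488*x^6 + 120.873972*x^5 + 245.55315*x^4 + 141.823298*x^3 - 33.0098819999998*x^2 - 43.857798*x + 35.062792)/(47.437928*x^6 + 39.706332*x^5 + 80.66265*x^4 + 39.859145*x^3 + 39.440025*x^2 + 9.492687*x + 5.545233)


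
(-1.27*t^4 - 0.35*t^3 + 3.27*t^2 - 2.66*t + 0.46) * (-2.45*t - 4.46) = 3.1115*t^5 + 6.5217*t^4 - 6.4505*t^3 - 8.0672*t^2 + 10.7366*t - 2.0516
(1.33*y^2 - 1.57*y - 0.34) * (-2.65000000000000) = -3.5245*y^2 + 4.1605*y + 0.901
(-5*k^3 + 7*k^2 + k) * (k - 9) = -5*k^4 + 52*k^3 - 62*k^2 - 9*k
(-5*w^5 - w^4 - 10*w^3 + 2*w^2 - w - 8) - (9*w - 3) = -5*w^5 - w^4 - 10*w^3 + 2*w^2 - 10*w - 5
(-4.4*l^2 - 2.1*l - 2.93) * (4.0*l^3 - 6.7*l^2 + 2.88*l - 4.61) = -17.6*l^5 + 21.08*l^4 - 10.322*l^3 + 33.867*l^2 + 1.2426*l + 13.5073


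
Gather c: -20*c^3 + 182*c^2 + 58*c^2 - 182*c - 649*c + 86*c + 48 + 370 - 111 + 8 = -20*c^3 + 240*c^2 - 745*c + 315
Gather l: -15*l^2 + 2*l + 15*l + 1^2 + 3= -15*l^2 + 17*l + 4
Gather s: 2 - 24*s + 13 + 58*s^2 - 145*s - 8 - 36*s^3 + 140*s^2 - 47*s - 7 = -36*s^3 + 198*s^2 - 216*s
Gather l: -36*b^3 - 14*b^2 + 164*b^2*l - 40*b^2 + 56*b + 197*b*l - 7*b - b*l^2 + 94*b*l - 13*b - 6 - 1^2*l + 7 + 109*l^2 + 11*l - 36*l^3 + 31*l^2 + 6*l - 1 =-36*b^3 - 54*b^2 + 36*b - 36*l^3 + l^2*(140 - b) + l*(164*b^2 + 291*b + 16)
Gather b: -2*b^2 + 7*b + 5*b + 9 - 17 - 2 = -2*b^2 + 12*b - 10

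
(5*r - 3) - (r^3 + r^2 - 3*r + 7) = -r^3 - r^2 + 8*r - 10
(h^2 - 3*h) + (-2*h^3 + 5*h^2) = -2*h^3 + 6*h^2 - 3*h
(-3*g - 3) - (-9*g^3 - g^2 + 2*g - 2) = 9*g^3 + g^2 - 5*g - 1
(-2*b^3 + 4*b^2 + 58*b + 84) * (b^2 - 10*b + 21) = -2*b^5 + 24*b^4 - 24*b^3 - 412*b^2 + 378*b + 1764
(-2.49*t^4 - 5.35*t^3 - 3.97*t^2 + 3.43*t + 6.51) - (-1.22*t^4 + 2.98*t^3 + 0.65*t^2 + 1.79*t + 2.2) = -1.27*t^4 - 8.33*t^3 - 4.62*t^2 + 1.64*t + 4.31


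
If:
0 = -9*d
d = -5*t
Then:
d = 0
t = 0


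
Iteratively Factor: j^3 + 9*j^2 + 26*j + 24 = (j + 3)*(j^2 + 6*j + 8) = (j + 3)*(j + 4)*(j + 2)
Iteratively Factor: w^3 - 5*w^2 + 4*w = (w - 4)*(w^2 - w) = (w - 4)*(w - 1)*(w)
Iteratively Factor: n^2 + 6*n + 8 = (n + 4)*(n + 2)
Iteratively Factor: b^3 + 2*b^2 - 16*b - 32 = (b + 2)*(b^2 - 16) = (b + 2)*(b + 4)*(b - 4)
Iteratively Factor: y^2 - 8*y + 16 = (y - 4)*(y - 4)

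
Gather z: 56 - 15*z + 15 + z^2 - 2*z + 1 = z^2 - 17*z + 72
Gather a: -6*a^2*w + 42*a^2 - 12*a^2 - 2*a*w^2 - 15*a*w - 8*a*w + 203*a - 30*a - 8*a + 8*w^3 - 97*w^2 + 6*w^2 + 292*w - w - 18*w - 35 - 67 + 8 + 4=a^2*(30 - 6*w) + a*(-2*w^2 - 23*w + 165) + 8*w^3 - 91*w^2 + 273*w - 90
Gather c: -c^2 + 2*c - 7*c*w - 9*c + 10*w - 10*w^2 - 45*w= -c^2 + c*(-7*w - 7) - 10*w^2 - 35*w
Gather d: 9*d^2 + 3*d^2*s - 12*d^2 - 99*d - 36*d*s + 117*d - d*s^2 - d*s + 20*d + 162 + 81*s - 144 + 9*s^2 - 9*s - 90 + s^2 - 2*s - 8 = d^2*(3*s - 3) + d*(-s^2 - 37*s + 38) + 10*s^2 + 70*s - 80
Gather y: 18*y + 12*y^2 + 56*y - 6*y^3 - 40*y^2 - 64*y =-6*y^3 - 28*y^2 + 10*y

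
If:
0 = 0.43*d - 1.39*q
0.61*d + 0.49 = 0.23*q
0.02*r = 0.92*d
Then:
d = -0.91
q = -0.28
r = -41.83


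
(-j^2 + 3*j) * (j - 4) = -j^3 + 7*j^2 - 12*j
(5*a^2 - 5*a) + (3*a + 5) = 5*a^2 - 2*a + 5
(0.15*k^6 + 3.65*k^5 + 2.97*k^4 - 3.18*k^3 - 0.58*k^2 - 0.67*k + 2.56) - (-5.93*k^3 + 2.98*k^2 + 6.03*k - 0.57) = 0.15*k^6 + 3.65*k^5 + 2.97*k^4 + 2.75*k^3 - 3.56*k^2 - 6.7*k + 3.13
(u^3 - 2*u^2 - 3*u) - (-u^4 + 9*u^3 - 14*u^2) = u^4 - 8*u^3 + 12*u^2 - 3*u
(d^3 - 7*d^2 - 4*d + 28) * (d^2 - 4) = d^5 - 7*d^4 - 8*d^3 + 56*d^2 + 16*d - 112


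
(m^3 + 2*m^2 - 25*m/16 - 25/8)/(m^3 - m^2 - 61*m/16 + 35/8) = (4*m + 5)/(4*m - 7)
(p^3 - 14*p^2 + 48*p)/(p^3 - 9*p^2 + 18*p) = (p - 8)/(p - 3)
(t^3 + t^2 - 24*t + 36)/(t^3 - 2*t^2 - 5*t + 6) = (t^2 + 4*t - 12)/(t^2 + t - 2)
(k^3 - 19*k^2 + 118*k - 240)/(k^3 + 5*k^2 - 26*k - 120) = (k^2 - 14*k + 48)/(k^2 + 10*k + 24)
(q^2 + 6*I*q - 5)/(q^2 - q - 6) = (-q^2 - 6*I*q + 5)/(-q^2 + q + 6)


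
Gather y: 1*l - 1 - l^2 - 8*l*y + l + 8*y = -l^2 + 2*l + y*(8 - 8*l) - 1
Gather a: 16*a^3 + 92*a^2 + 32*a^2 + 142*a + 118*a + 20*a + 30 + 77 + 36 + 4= 16*a^3 + 124*a^2 + 280*a + 147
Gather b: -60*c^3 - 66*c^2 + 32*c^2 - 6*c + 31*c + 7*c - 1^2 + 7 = -60*c^3 - 34*c^2 + 32*c + 6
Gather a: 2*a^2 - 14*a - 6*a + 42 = 2*a^2 - 20*a + 42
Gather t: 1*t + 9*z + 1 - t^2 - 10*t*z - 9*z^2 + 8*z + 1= -t^2 + t*(1 - 10*z) - 9*z^2 + 17*z + 2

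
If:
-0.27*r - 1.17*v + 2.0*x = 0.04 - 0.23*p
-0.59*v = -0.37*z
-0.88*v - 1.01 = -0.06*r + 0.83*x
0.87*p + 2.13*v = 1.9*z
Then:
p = 0.648548607052406*z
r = -15.2633602279275*z - 19.7233429394813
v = 0.627118644067797*z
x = -1.76827231380158*z - 2.64265129682997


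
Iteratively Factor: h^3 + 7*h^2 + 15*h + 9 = (h + 3)*(h^2 + 4*h + 3) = (h + 3)^2*(h + 1)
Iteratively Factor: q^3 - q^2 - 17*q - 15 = (q + 1)*(q^2 - 2*q - 15) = (q + 1)*(q + 3)*(q - 5)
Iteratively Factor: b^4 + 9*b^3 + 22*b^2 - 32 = (b + 2)*(b^3 + 7*b^2 + 8*b - 16) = (b + 2)*(b + 4)*(b^2 + 3*b - 4) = (b - 1)*(b + 2)*(b + 4)*(b + 4)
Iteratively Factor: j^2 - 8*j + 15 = (j - 5)*(j - 3)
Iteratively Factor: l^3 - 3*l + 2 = (l - 1)*(l^2 + l - 2) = (l - 1)^2*(l + 2)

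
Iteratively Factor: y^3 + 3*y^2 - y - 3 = (y + 3)*(y^2 - 1) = (y + 1)*(y + 3)*(y - 1)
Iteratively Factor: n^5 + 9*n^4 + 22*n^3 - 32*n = (n)*(n^4 + 9*n^3 + 22*n^2 - 32) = n*(n + 2)*(n^3 + 7*n^2 + 8*n - 16) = n*(n + 2)*(n + 4)*(n^2 + 3*n - 4) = n*(n + 2)*(n + 4)^2*(n - 1)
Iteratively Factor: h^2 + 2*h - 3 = (h - 1)*(h + 3)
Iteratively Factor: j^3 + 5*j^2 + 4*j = (j + 4)*(j^2 + j) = (j + 1)*(j + 4)*(j)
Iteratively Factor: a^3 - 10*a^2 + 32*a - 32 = (a - 2)*(a^2 - 8*a + 16) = (a - 4)*(a - 2)*(a - 4)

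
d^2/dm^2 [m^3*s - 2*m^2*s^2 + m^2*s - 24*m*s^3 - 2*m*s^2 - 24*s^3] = 2*s*(3*m - 2*s + 1)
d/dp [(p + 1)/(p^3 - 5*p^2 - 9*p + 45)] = (p^3 - 5*p^2 - 9*p + (p + 1)*(-3*p^2 + 10*p + 9) + 45)/(p^3 - 5*p^2 - 9*p + 45)^2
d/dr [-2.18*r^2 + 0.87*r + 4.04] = 0.87 - 4.36*r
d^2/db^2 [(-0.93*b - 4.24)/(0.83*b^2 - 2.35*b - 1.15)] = ((0.93*b + 4.24)*(1.66*b - 2.35)*(3.32*b - 4.7) + (4.6314*b + 2.6674)*(-0.83*b^2 + 2.35*b + 1.15))/(-0.83*b^2 + 2.35*b + 1.15)^3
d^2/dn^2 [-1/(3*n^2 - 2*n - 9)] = 2*(-9*n^2 + 6*n + 4*(3*n - 1)^2 + 27)/(-3*n^2 + 2*n + 9)^3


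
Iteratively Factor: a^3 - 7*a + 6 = (a - 2)*(a^2 + 2*a - 3) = (a - 2)*(a - 1)*(a + 3)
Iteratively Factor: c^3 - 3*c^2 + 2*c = (c - 1)*(c^2 - 2*c) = (c - 2)*(c - 1)*(c)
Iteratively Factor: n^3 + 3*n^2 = (n)*(n^2 + 3*n) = n*(n + 3)*(n)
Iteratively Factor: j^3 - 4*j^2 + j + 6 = (j + 1)*(j^2 - 5*j + 6) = (j - 3)*(j + 1)*(j - 2)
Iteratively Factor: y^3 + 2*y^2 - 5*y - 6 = (y + 3)*(y^2 - y - 2) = (y - 2)*(y + 3)*(y + 1)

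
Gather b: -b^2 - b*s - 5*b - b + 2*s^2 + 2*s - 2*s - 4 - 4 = -b^2 + b*(-s - 6) + 2*s^2 - 8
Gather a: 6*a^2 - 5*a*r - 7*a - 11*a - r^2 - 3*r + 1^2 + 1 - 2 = 6*a^2 + a*(-5*r - 18) - r^2 - 3*r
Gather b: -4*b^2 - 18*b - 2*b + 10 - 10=-4*b^2 - 20*b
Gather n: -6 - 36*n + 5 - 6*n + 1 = -42*n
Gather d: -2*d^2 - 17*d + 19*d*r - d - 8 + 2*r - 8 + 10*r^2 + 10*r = -2*d^2 + d*(19*r - 18) + 10*r^2 + 12*r - 16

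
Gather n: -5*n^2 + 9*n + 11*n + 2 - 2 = -5*n^2 + 20*n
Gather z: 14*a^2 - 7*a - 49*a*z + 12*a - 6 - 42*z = 14*a^2 + 5*a + z*(-49*a - 42) - 6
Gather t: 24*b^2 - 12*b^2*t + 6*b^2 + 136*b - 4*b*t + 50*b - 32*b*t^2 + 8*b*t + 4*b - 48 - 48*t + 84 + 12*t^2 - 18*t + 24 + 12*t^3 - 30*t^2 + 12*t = 30*b^2 + 190*b + 12*t^3 + t^2*(-32*b - 18) + t*(-12*b^2 + 4*b - 54) + 60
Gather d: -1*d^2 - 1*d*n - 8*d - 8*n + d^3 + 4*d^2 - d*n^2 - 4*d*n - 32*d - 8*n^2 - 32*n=d^3 + 3*d^2 + d*(-n^2 - 5*n - 40) - 8*n^2 - 40*n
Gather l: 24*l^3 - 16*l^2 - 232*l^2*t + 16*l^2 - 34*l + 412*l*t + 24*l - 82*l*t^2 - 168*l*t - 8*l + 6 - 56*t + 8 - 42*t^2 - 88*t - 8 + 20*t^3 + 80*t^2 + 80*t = 24*l^3 - 232*l^2*t + l*(-82*t^2 + 244*t - 18) + 20*t^3 + 38*t^2 - 64*t + 6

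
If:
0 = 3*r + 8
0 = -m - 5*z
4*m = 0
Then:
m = 0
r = -8/3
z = 0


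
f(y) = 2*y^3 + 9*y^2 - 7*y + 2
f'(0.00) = -7.00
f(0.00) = 2.00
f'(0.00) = -7.00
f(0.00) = 2.00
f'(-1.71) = -20.24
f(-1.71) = 30.29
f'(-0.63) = -15.96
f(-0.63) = 9.48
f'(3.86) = 151.88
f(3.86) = 224.10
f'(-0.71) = -16.76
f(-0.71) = 10.79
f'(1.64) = 38.66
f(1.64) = 23.55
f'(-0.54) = -14.97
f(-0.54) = 8.09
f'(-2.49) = -14.62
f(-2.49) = 44.35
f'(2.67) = 83.83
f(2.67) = 85.54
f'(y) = 6*y^2 + 18*y - 7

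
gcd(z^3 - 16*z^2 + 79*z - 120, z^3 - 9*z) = z - 3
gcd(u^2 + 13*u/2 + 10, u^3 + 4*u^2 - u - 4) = u + 4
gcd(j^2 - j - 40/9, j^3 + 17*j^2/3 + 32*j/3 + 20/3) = j + 5/3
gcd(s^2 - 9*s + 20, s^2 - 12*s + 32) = s - 4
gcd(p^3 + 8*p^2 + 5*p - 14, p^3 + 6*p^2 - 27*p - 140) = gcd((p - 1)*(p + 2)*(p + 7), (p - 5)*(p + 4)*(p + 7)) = p + 7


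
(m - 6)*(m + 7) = m^2 + m - 42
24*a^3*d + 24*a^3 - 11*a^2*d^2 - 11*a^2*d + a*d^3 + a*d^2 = (-8*a + d)*(-3*a + d)*(a*d + a)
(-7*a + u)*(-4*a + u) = 28*a^2 - 11*a*u + u^2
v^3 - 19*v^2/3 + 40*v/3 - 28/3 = (v - 7/3)*(v - 2)^2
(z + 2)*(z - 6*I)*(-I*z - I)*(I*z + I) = z^4 + 4*z^3 - 6*I*z^3 + 5*z^2 - 24*I*z^2 + 2*z - 30*I*z - 12*I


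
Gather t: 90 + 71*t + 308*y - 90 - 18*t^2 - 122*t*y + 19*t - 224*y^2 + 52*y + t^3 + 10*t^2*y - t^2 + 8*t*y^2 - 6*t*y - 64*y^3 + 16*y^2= t^3 + t^2*(10*y - 19) + t*(8*y^2 - 128*y + 90) - 64*y^3 - 208*y^2 + 360*y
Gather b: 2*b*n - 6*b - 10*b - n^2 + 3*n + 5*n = b*(2*n - 16) - n^2 + 8*n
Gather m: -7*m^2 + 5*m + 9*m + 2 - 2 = -7*m^2 + 14*m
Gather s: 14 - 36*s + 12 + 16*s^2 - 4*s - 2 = 16*s^2 - 40*s + 24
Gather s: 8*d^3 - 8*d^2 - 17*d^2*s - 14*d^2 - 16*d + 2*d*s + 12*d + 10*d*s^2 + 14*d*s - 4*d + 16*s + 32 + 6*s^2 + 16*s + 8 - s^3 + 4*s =8*d^3 - 22*d^2 - 8*d - s^3 + s^2*(10*d + 6) + s*(-17*d^2 + 16*d + 36) + 40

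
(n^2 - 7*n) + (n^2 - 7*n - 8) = 2*n^2 - 14*n - 8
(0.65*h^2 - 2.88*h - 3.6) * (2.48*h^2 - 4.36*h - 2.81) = 1.612*h^4 - 9.9764*h^3 + 1.8023*h^2 + 23.7888*h + 10.116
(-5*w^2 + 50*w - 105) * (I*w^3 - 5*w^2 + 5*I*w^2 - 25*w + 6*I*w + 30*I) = -5*I*w^5 + 25*w^4 + 25*I*w^4 - 125*w^3 + 115*I*w^3 - 725*w^2 - 375*I*w^2 + 2625*w + 870*I*w - 3150*I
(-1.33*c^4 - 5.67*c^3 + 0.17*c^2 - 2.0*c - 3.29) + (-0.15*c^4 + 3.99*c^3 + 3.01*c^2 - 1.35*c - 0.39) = -1.48*c^4 - 1.68*c^3 + 3.18*c^2 - 3.35*c - 3.68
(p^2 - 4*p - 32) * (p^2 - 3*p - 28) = p^4 - 7*p^3 - 48*p^2 + 208*p + 896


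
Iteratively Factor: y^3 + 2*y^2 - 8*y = (y - 2)*(y^2 + 4*y) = (y - 2)*(y + 4)*(y)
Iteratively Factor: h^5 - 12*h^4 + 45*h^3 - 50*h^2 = (h - 5)*(h^4 - 7*h^3 + 10*h^2) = h*(h - 5)*(h^3 - 7*h^2 + 10*h) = h^2*(h - 5)*(h^2 - 7*h + 10) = h^2*(h - 5)^2*(h - 2)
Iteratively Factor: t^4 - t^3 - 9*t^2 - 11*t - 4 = (t + 1)*(t^3 - 2*t^2 - 7*t - 4) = (t - 4)*(t + 1)*(t^2 + 2*t + 1) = (t - 4)*(t + 1)^2*(t + 1)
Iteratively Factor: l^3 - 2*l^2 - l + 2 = (l - 2)*(l^2 - 1) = (l - 2)*(l - 1)*(l + 1)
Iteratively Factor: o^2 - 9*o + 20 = (o - 4)*(o - 5)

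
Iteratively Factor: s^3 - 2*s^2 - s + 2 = (s - 2)*(s^2 - 1) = (s - 2)*(s - 1)*(s + 1)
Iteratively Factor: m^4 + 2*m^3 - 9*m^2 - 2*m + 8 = (m - 1)*(m^3 + 3*m^2 - 6*m - 8) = (m - 1)*(m + 1)*(m^2 + 2*m - 8) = (m - 1)*(m + 1)*(m + 4)*(m - 2)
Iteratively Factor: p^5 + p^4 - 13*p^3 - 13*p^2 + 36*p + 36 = (p + 2)*(p^4 - p^3 - 11*p^2 + 9*p + 18) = (p - 2)*(p + 2)*(p^3 + p^2 - 9*p - 9) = (p - 2)*(p + 1)*(p + 2)*(p^2 - 9) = (p - 3)*(p - 2)*(p + 1)*(p + 2)*(p + 3)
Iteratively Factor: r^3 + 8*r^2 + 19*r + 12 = (r + 1)*(r^2 + 7*r + 12) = (r + 1)*(r + 4)*(r + 3)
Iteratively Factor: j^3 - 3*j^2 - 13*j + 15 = (j - 5)*(j^2 + 2*j - 3) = (j - 5)*(j + 3)*(j - 1)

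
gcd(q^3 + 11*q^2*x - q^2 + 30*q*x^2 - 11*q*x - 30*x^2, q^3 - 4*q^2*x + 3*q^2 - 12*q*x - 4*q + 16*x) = q - 1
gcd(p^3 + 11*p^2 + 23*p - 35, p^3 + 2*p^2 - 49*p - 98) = p + 7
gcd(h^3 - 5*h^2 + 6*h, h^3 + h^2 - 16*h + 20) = h - 2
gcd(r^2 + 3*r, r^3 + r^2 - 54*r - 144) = r + 3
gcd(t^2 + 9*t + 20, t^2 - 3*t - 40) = t + 5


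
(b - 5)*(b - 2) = b^2 - 7*b + 10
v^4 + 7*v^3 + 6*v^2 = v^2*(v + 1)*(v + 6)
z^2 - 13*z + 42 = (z - 7)*(z - 6)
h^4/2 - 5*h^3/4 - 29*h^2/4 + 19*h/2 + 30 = (h/2 + 1)*(h - 4)*(h - 3)*(h + 5/2)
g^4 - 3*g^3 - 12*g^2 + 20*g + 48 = (g - 4)*(g - 3)*(g + 2)^2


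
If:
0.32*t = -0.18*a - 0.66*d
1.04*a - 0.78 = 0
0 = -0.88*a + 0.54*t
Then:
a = 0.75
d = -0.80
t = 1.22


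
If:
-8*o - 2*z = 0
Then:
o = -z/4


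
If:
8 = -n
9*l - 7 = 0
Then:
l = 7/9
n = -8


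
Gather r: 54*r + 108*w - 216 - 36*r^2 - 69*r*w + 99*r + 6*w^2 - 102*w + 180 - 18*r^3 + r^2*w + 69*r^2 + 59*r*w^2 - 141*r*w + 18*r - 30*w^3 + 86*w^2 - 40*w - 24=-18*r^3 + r^2*(w + 33) + r*(59*w^2 - 210*w + 171) - 30*w^3 + 92*w^2 - 34*w - 60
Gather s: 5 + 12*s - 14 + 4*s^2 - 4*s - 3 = 4*s^2 + 8*s - 12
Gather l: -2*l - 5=-2*l - 5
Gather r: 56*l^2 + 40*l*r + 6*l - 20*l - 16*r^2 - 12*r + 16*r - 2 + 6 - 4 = 56*l^2 - 14*l - 16*r^2 + r*(40*l + 4)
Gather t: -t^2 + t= -t^2 + t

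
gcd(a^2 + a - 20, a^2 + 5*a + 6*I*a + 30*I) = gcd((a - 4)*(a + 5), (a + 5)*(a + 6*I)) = a + 5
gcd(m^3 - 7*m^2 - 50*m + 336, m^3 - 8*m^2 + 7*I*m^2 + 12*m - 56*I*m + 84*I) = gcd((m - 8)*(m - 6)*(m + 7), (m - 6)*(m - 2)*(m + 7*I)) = m - 6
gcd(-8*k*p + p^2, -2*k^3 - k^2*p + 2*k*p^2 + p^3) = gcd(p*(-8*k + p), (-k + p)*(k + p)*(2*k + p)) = 1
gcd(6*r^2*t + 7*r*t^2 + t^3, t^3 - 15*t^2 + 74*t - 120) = 1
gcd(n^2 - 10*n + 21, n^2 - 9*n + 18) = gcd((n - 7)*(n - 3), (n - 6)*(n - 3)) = n - 3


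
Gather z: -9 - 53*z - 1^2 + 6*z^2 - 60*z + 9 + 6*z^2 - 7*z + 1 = 12*z^2 - 120*z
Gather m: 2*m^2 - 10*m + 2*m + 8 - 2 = 2*m^2 - 8*m + 6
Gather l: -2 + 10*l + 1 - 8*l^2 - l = -8*l^2 + 9*l - 1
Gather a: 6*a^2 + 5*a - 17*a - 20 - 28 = 6*a^2 - 12*a - 48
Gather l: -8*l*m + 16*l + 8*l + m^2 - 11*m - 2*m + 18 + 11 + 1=l*(24 - 8*m) + m^2 - 13*m + 30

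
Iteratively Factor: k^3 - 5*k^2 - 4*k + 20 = (k - 2)*(k^2 - 3*k - 10) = (k - 2)*(k + 2)*(k - 5)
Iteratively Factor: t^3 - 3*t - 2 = (t + 1)*(t^2 - t - 2) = (t + 1)^2*(t - 2)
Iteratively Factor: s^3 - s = (s)*(s^2 - 1) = s*(s + 1)*(s - 1)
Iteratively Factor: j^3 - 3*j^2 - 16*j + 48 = (j - 4)*(j^2 + j - 12) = (j - 4)*(j - 3)*(j + 4)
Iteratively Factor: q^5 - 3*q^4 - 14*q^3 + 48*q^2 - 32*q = (q)*(q^4 - 3*q^3 - 14*q^2 + 48*q - 32) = q*(q - 4)*(q^3 + q^2 - 10*q + 8) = q*(q - 4)*(q - 2)*(q^2 + 3*q - 4) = q*(q - 4)*(q - 2)*(q + 4)*(q - 1)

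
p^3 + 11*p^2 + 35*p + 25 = (p + 1)*(p + 5)^2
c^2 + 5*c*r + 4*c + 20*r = (c + 4)*(c + 5*r)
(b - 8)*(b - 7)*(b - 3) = b^3 - 18*b^2 + 101*b - 168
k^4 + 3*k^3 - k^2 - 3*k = k*(k - 1)*(k + 1)*(k + 3)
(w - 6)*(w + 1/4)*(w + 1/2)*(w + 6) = w^4 + 3*w^3/4 - 287*w^2/8 - 27*w - 9/2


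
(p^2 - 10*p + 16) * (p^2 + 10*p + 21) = p^4 - 63*p^2 - 50*p + 336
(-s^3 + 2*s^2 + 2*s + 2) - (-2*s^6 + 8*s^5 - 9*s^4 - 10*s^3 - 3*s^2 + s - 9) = 2*s^6 - 8*s^5 + 9*s^4 + 9*s^3 + 5*s^2 + s + 11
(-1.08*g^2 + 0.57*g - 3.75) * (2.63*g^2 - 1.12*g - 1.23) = -2.8404*g^4 + 2.7087*g^3 - 9.1725*g^2 + 3.4989*g + 4.6125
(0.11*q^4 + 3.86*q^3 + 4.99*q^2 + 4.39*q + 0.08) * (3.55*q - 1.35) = 0.3905*q^5 + 13.5545*q^4 + 12.5035*q^3 + 8.848*q^2 - 5.6425*q - 0.108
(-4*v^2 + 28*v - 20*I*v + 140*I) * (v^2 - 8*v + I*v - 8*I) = -4*v^4 + 60*v^3 - 24*I*v^3 - 204*v^2 + 360*I*v^2 - 300*v - 1344*I*v + 1120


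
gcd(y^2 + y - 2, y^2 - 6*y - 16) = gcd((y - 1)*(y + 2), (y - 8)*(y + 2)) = y + 2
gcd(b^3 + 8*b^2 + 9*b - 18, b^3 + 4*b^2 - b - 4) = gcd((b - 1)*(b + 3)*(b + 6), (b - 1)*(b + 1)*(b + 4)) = b - 1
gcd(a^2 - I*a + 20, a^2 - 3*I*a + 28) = a + 4*I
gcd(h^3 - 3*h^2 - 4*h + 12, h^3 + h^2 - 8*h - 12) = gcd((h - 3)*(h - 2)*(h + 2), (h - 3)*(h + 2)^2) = h^2 - h - 6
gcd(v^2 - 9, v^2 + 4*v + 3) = v + 3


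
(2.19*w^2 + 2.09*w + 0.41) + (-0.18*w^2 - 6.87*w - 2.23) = 2.01*w^2 - 4.78*w - 1.82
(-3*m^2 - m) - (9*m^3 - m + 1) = -9*m^3 - 3*m^2 - 1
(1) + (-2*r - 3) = -2*r - 2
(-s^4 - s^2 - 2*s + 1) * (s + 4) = -s^5 - 4*s^4 - s^3 - 6*s^2 - 7*s + 4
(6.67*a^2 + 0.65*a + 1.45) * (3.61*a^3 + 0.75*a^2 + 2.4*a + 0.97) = 24.0787*a^5 + 7.349*a^4 + 21.73*a^3 + 9.1174*a^2 + 4.1105*a + 1.4065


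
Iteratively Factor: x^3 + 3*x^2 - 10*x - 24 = (x + 4)*(x^2 - x - 6) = (x + 2)*(x + 4)*(x - 3)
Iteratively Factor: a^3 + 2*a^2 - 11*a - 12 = (a - 3)*(a^2 + 5*a + 4) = (a - 3)*(a + 1)*(a + 4)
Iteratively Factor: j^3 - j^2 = (j)*(j^2 - j) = j*(j - 1)*(j)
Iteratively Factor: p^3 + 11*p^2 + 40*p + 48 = (p + 4)*(p^2 + 7*p + 12) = (p + 3)*(p + 4)*(p + 4)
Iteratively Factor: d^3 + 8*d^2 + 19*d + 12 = (d + 4)*(d^2 + 4*d + 3) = (d + 3)*(d + 4)*(d + 1)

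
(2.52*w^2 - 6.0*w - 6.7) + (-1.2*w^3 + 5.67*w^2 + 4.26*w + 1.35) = -1.2*w^3 + 8.19*w^2 - 1.74*w - 5.35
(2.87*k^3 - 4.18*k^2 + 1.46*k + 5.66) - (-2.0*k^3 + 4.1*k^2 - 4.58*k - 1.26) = 4.87*k^3 - 8.28*k^2 + 6.04*k + 6.92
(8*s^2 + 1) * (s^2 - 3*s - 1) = 8*s^4 - 24*s^3 - 7*s^2 - 3*s - 1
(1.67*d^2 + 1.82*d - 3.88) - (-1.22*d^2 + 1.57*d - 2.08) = 2.89*d^2 + 0.25*d - 1.8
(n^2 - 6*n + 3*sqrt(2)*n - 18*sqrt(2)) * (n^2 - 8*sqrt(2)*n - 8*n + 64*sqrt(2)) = n^4 - 14*n^3 - 5*sqrt(2)*n^3 + 70*sqrt(2)*n^2 - 240*sqrt(2)*n + 672*n - 2304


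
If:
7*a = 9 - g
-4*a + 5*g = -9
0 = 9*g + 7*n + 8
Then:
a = 18/13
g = -9/13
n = -23/91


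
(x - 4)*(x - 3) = x^2 - 7*x + 12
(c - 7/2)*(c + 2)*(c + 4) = c^3 + 5*c^2/2 - 13*c - 28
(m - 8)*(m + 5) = m^2 - 3*m - 40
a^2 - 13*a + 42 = (a - 7)*(a - 6)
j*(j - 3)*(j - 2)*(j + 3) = j^4 - 2*j^3 - 9*j^2 + 18*j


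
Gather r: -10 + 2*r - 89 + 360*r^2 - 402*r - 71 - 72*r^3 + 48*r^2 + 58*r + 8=-72*r^3 + 408*r^2 - 342*r - 162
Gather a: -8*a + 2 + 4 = 6 - 8*a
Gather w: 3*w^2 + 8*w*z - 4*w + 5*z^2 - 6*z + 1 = 3*w^2 + w*(8*z - 4) + 5*z^2 - 6*z + 1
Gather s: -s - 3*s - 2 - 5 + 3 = -4*s - 4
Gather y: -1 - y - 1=-y - 2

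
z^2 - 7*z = z*(z - 7)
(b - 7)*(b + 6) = b^2 - b - 42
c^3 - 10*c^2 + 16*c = c*(c - 8)*(c - 2)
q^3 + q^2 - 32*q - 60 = (q - 6)*(q + 2)*(q + 5)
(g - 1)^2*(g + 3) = g^3 + g^2 - 5*g + 3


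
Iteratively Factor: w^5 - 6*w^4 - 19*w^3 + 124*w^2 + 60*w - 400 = (w + 4)*(w^4 - 10*w^3 + 21*w^2 + 40*w - 100) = (w - 5)*(w + 4)*(w^3 - 5*w^2 - 4*w + 20) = (w - 5)^2*(w + 4)*(w^2 - 4) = (w - 5)^2*(w - 2)*(w + 4)*(w + 2)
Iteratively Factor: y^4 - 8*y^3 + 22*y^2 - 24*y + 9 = (y - 3)*(y^3 - 5*y^2 + 7*y - 3) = (y - 3)*(y - 1)*(y^2 - 4*y + 3) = (y - 3)^2*(y - 1)*(y - 1)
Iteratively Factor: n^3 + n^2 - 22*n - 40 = (n + 4)*(n^2 - 3*n - 10) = (n - 5)*(n + 4)*(n + 2)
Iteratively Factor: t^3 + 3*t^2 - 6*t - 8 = (t + 1)*(t^2 + 2*t - 8) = (t + 1)*(t + 4)*(t - 2)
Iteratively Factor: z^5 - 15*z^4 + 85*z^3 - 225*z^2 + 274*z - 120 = (z - 5)*(z^4 - 10*z^3 + 35*z^2 - 50*z + 24) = (z - 5)*(z - 4)*(z^3 - 6*z^2 + 11*z - 6) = (z - 5)*(z - 4)*(z - 2)*(z^2 - 4*z + 3) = (z - 5)*(z - 4)*(z - 3)*(z - 2)*(z - 1)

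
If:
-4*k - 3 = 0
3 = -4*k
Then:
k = -3/4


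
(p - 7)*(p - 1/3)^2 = p^3 - 23*p^2/3 + 43*p/9 - 7/9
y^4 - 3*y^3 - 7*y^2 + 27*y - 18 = (y - 3)*(y - 2)*(y - 1)*(y + 3)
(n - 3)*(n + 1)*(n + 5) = n^3 + 3*n^2 - 13*n - 15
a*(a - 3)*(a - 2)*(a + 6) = a^4 + a^3 - 24*a^2 + 36*a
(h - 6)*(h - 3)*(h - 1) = h^3 - 10*h^2 + 27*h - 18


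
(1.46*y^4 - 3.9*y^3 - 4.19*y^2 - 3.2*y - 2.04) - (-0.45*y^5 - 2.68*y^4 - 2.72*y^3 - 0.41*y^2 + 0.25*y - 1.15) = 0.45*y^5 + 4.14*y^4 - 1.18*y^3 - 3.78*y^2 - 3.45*y - 0.89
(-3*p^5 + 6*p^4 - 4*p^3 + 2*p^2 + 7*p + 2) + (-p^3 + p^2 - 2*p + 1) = -3*p^5 + 6*p^4 - 5*p^3 + 3*p^2 + 5*p + 3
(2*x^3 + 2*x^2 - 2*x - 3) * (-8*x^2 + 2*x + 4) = -16*x^5 - 12*x^4 + 28*x^3 + 28*x^2 - 14*x - 12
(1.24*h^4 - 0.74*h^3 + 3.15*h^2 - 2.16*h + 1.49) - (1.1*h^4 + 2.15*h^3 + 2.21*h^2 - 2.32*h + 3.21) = 0.14*h^4 - 2.89*h^3 + 0.94*h^2 + 0.16*h - 1.72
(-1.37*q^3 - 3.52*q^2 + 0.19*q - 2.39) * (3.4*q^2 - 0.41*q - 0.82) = -4.658*q^5 - 11.4063*q^4 + 3.2126*q^3 - 5.3175*q^2 + 0.8241*q + 1.9598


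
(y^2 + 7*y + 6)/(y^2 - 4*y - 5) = (y + 6)/(y - 5)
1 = 1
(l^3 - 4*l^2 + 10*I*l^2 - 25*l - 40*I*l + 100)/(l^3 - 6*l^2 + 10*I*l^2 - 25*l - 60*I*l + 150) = (l - 4)/(l - 6)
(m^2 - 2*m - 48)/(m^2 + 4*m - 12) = (m - 8)/(m - 2)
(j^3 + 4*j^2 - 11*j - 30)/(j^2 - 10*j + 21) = (j^2 + 7*j + 10)/(j - 7)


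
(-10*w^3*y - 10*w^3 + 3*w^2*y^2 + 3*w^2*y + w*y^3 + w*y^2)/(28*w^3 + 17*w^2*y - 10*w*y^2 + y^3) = w*(-10*w^2*y - 10*w^2 + 3*w*y^2 + 3*w*y + y^3 + y^2)/(28*w^3 + 17*w^2*y - 10*w*y^2 + y^3)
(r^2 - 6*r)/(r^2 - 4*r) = (r - 6)/(r - 4)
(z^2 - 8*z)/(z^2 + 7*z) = (z - 8)/(z + 7)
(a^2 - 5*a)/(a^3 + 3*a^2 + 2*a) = (a - 5)/(a^2 + 3*a + 2)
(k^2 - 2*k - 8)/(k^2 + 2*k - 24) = (k + 2)/(k + 6)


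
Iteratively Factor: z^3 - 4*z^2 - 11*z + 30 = (z - 2)*(z^2 - 2*z - 15) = (z - 5)*(z - 2)*(z + 3)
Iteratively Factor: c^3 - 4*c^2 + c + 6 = (c + 1)*(c^2 - 5*c + 6) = (c - 2)*(c + 1)*(c - 3)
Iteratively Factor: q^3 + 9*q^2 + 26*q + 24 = (q + 2)*(q^2 + 7*q + 12) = (q + 2)*(q + 3)*(q + 4)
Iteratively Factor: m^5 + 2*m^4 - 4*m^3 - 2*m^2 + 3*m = (m - 1)*(m^4 + 3*m^3 - m^2 - 3*m) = (m - 1)*(m + 3)*(m^3 - m) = m*(m - 1)*(m + 3)*(m^2 - 1) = m*(m - 1)^2*(m + 3)*(m + 1)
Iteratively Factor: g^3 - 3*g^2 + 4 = (g - 2)*(g^2 - g - 2) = (g - 2)*(g + 1)*(g - 2)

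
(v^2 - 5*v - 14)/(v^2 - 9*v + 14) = (v + 2)/(v - 2)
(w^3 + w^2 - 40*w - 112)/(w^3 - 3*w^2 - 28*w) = (w + 4)/w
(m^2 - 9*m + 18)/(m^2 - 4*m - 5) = (-m^2 + 9*m - 18)/(-m^2 + 4*m + 5)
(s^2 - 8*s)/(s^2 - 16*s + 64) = s/(s - 8)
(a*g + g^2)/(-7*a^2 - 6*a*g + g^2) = -g/(7*a - g)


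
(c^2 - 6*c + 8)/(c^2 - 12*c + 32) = (c - 2)/(c - 8)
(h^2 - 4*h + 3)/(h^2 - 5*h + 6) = (h - 1)/(h - 2)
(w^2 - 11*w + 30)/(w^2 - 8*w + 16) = (w^2 - 11*w + 30)/(w^2 - 8*w + 16)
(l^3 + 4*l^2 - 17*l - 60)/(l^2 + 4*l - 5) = (l^2 - l - 12)/(l - 1)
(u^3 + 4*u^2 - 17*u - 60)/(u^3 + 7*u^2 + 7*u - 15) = (u - 4)/(u - 1)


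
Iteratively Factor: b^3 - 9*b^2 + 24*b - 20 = (b - 2)*(b^2 - 7*b + 10) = (b - 2)^2*(b - 5)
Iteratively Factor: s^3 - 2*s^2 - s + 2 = (s + 1)*(s^2 - 3*s + 2) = (s - 2)*(s + 1)*(s - 1)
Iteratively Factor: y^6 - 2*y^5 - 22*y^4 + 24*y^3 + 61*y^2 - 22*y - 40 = (y + 1)*(y^5 - 3*y^4 - 19*y^3 + 43*y^2 + 18*y - 40) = (y - 1)*(y + 1)*(y^4 - 2*y^3 - 21*y^2 + 22*y + 40) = (y - 1)*(y + 1)^2*(y^3 - 3*y^2 - 18*y + 40) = (y - 1)*(y + 1)^2*(y + 4)*(y^2 - 7*y + 10) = (y - 5)*(y - 1)*(y + 1)^2*(y + 4)*(y - 2)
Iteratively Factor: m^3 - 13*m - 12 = (m - 4)*(m^2 + 4*m + 3) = (m - 4)*(m + 1)*(m + 3)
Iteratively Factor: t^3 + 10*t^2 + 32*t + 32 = (t + 4)*(t^2 + 6*t + 8) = (t + 2)*(t + 4)*(t + 4)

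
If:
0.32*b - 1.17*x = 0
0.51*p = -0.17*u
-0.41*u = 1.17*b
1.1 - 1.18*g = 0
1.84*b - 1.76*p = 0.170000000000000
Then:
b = 1.02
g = 0.93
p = 0.98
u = -2.92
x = 0.28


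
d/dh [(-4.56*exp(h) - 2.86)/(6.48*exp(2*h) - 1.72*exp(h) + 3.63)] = (29.5488*exp(2*h) + 37.0656*exp(h) - 21.472)*exp(h)/(41.9904*exp(4*h) - 22.2912*exp(3*h) + 50.0032*exp(2*h) - 12.4872*exp(h) + 13.1769)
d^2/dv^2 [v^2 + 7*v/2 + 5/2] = 2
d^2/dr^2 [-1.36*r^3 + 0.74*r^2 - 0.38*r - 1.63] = 1.48 - 8.16*r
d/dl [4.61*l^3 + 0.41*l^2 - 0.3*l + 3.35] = 13.83*l^2 + 0.82*l - 0.3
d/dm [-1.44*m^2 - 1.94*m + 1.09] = -2.88*m - 1.94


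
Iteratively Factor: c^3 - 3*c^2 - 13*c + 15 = (c + 3)*(c^2 - 6*c + 5) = (c - 5)*(c + 3)*(c - 1)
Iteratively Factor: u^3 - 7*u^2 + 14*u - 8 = (u - 1)*(u^2 - 6*u + 8) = (u - 2)*(u - 1)*(u - 4)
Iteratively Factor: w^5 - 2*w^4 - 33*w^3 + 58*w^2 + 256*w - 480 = (w - 2)*(w^4 - 33*w^2 - 8*w + 240) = (w - 2)*(w + 4)*(w^3 - 4*w^2 - 17*w + 60) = (w - 5)*(w - 2)*(w + 4)*(w^2 + w - 12) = (w - 5)*(w - 2)*(w + 4)^2*(w - 3)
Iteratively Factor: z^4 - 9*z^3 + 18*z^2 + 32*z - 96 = (z - 4)*(z^3 - 5*z^2 - 2*z + 24) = (z - 4)*(z - 3)*(z^2 - 2*z - 8) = (z - 4)^2*(z - 3)*(z + 2)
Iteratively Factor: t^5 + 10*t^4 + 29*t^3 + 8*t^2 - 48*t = (t + 4)*(t^4 + 6*t^3 + 5*t^2 - 12*t) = (t + 4)^2*(t^3 + 2*t^2 - 3*t) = t*(t + 4)^2*(t^2 + 2*t - 3) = t*(t - 1)*(t + 4)^2*(t + 3)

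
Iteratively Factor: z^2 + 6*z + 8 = (z + 4)*(z + 2)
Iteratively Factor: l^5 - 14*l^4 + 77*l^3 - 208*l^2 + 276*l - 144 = (l - 3)*(l^4 - 11*l^3 + 44*l^2 - 76*l + 48) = (l - 3)*(l - 2)*(l^3 - 9*l^2 + 26*l - 24) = (l - 3)*(l - 2)^2*(l^2 - 7*l + 12) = (l - 4)*(l - 3)*(l - 2)^2*(l - 3)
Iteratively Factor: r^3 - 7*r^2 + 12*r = (r)*(r^2 - 7*r + 12) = r*(r - 4)*(r - 3)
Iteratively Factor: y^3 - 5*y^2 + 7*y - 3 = (y - 1)*(y^2 - 4*y + 3) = (y - 1)^2*(y - 3)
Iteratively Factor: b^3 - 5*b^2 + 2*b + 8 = (b - 4)*(b^2 - b - 2) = (b - 4)*(b + 1)*(b - 2)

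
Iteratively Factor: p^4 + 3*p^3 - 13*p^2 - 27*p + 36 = (p - 3)*(p^3 + 6*p^2 + 5*p - 12) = (p - 3)*(p - 1)*(p^2 + 7*p + 12) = (p - 3)*(p - 1)*(p + 4)*(p + 3)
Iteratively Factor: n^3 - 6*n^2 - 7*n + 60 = (n + 3)*(n^2 - 9*n + 20) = (n - 5)*(n + 3)*(n - 4)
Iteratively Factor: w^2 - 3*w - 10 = (w - 5)*(w + 2)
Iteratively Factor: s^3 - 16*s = (s)*(s^2 - 16) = s*(s + 4)*(s - 4)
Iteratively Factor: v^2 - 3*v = (v - 3)*(v)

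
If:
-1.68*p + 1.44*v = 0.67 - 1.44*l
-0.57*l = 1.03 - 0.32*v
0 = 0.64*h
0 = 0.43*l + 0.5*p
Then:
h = 0.00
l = -0.73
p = 0.63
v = 1.92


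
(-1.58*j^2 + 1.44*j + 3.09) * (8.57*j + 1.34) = -13.5406*j^3 + 10.2236*j^2 + 28.4109*j + 4.1406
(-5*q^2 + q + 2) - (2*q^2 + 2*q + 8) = -7*q^2 - q - 6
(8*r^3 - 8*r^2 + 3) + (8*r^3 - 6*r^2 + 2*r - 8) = 16*r^3 - 14*r^2 + 2*r - 5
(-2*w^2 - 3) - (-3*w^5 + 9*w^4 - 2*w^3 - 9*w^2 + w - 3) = 3*w^5 - 9*w^4 + 2*w^3 + 7*w^2 - w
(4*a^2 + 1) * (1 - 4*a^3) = -16*a^5 - 4*a^3 + 4*a^2 + 1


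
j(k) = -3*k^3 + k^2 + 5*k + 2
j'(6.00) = -307.00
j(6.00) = -580.00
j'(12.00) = -1267.00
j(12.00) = -4978.00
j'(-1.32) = -13.32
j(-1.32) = 4.04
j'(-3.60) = -118.84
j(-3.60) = 136.93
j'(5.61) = -267.03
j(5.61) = -468.15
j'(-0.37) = 3.03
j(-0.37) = 0.44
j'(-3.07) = -85.96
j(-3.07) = 82.88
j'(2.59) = -50.19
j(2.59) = -30.46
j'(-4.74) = -206.69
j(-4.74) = 320.26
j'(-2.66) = -64.00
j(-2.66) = 52.24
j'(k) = -9*k^2 + 2*k + 5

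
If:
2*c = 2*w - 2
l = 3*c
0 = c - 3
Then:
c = 3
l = 9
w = 4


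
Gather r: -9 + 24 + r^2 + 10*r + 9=r^2 + 10*r + 24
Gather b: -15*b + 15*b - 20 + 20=0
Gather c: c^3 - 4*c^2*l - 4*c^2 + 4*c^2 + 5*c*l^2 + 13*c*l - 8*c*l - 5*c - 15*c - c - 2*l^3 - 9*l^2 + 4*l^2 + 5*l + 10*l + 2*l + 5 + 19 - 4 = c^3 - 4*c^2*l + c*(5*l^2 + 5*l - 21) - 2*l^3 - 5*l^2 + 17*l + 20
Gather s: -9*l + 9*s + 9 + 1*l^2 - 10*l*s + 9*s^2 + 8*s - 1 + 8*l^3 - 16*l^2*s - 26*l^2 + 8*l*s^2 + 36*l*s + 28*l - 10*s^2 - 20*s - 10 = 8*l^3 - 25*l^2 + 19*l + s^2*(8*l - 1) + s*(-16*l^2 + 26*l - 3) - 2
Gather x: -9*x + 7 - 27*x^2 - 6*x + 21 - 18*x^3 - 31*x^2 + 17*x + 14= -18*x^3 - 58*x^2 + 2*x + 42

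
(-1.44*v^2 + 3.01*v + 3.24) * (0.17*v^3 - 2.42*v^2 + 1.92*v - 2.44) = -0.2448*v^5 + 3.9965*v^4 - 9.4982*v^3 + 1.452*v^2 - 1.1236*v - 7.9056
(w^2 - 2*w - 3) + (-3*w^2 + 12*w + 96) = -2*w^2 + 10*w + 93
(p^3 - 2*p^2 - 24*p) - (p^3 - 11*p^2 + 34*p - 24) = 9*p^2 - 58*p + 24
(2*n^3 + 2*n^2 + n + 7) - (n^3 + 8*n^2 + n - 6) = n^3 - 6*n^2 + 13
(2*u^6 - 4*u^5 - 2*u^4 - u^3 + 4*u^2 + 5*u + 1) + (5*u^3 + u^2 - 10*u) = 2*u^6 - 4*u^5 - 2*u^4 + 4*u^3 + 5*u^2 - 5*u + 1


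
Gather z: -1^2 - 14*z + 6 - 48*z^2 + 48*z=-48*z^2 + 34*z + 5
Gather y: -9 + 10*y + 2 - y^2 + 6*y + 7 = -y^2 + 16*y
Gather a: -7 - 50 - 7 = -64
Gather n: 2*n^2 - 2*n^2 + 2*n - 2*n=0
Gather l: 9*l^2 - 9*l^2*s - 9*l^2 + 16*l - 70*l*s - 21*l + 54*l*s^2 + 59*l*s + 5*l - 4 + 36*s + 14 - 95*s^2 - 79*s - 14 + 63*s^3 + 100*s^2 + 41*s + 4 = -9*l^2*s + l*(54*s^2 - 11*s) + 63*s^3 + 5*s^2 - 2*s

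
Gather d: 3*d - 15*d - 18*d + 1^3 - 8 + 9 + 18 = 20 - 30*d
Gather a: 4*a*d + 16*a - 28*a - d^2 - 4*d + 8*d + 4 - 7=a*(4*d - 12) - d^2 + 4*d - 3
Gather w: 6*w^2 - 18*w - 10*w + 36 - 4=6*w^2 - 28*w + 32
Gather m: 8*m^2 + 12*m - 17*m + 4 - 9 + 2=8*m^2 - 5*m - 3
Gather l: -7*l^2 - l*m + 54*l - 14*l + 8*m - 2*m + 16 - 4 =-7*l^2 + l*(40 - m) + 6*m + 12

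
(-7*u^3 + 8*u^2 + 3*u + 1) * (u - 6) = -7*u^4 + 50*u^3 - 45*u^2 - 17*u - 6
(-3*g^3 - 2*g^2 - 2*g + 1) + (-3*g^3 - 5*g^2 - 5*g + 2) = -6*g^3 - 7*g^2 - 7*g + 3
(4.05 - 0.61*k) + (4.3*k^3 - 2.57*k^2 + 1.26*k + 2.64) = 4.3*k^3 - 2.57*k^2 + 0.65*k + 6.69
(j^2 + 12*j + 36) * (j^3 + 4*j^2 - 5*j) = j^5 + 16*j^4 + 79*j^3 + 84*j^2 - 180*j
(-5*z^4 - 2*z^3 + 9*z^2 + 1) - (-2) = -5*z^4 - 2*z^3 + 9*z^2 + 3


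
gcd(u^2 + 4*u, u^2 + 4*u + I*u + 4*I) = u + 4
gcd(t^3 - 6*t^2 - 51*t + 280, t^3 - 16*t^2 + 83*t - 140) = t - 5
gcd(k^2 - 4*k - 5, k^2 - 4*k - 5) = k^2 - 4*k - 5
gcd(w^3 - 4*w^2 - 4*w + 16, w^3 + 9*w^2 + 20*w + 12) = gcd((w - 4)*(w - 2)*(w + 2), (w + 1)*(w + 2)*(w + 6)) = w + 2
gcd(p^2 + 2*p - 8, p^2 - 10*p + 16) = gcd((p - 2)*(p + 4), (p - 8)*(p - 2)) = p - 2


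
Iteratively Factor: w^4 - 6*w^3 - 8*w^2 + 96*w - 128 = (w + 4)*(w^3 - 10*w^2 + 32*w - 32) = (w - 4)*(w + 4)*(w^2 - 6*w + 8) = (w - 4)*(w - 2)*(w + 4)*(w - 4)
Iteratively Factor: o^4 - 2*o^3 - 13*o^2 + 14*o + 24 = (o + 1)*(o^3 - 3*o^2 - 10*o + 24) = (o - 4)*(o + 1)*(o^2 + o - 6) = (o - 4)*(o + 1)*(o + 3)*(o - 2)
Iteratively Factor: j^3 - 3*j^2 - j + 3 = (j - 1)*(j^2 - 2*j - 3) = (j - 1)*(j + 1)*(j - 3)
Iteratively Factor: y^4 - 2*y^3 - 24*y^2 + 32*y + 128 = (y + 2)*(y^3 - 4*y^2 - 16*y + 64) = (y - 4)*(y + 2)*(y^2 - 16) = (y - 4)*(y + 2)*(y + 4)*(y - 4)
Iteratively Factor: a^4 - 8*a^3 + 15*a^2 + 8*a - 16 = (a - 1)*(a^3 - 7*a^2 + 8*a + 16) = (a - 4)*(a - 1)*(a^2 - 3*a - 4) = (a - 4)*(a - 1)*(a + 1)*(a - 4)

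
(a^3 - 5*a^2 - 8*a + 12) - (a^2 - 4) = a^3 - 6*a^2 - 8*a + 16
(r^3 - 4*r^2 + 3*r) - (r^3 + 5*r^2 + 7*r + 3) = -9*r^2 - 4*r - 3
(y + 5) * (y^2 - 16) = y^3 + 5*y^2 - 16*y - 80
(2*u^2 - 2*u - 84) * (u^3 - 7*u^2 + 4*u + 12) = 2*u^5 - 16*u^4 - 62*u^3 + 604*u^2 - 360*u - 1008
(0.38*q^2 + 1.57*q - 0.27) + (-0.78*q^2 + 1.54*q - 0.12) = -0.4*q^2 + 3.11*q - 0.39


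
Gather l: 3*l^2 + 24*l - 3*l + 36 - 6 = 3*l^2 + 21*l + 30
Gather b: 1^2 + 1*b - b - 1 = 0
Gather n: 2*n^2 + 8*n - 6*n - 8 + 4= 2*n^2 + 2*n - 4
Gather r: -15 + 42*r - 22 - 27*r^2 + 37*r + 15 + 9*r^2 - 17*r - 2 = -18*r^2 + 62*r - 24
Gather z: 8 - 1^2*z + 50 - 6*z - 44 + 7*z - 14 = 0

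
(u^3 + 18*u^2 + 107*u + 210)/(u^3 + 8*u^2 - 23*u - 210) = (u + 5)/(u - 5)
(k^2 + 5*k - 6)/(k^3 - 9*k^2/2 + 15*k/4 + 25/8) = 8*(k^2 + 5*k - 6)/(8*k^3 - 36*k^2 + 30*k + 25)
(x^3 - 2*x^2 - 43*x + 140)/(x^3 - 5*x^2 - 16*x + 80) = (x + 7)/(x + 4)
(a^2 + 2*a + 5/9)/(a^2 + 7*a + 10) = (a^2 + 2*a + 5/9)/(a^2 + 7*a + 10)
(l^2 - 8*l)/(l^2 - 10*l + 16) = l/(l - 2)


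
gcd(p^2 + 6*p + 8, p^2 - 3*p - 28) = p + 4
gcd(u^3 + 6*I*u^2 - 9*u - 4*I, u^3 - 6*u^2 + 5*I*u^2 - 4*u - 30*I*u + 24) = u^2 + 5*I*u - 4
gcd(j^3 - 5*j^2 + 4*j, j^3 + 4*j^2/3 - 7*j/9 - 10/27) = 1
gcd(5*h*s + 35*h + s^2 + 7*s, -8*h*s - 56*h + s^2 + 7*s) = s + 7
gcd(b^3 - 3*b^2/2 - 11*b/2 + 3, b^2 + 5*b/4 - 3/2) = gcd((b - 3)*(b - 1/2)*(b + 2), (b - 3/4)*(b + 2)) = b + 2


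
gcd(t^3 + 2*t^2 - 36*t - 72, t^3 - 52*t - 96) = t^2 + 8*t + 12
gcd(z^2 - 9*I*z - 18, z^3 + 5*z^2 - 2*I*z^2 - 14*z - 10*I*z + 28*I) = 1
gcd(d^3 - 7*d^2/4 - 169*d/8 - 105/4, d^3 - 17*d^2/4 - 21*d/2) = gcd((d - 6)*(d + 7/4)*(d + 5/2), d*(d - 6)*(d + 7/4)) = d^2 - 17*d/4 - 21/2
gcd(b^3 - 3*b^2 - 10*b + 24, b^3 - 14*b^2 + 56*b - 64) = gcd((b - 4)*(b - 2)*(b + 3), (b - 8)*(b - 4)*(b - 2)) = b^2 - 6*b + 8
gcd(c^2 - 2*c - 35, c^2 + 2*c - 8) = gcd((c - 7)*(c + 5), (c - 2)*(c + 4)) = 1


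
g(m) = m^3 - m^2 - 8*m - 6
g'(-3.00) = 25.00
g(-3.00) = -18.00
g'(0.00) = -8.00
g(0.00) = -6.00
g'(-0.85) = -4.13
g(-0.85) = -0.54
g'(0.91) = -7.34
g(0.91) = -13.35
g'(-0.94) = -3.47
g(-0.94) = -0.19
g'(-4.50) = 61.75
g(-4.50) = -81.38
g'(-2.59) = 17.30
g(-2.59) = -9.36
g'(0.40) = -8.32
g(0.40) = -9.30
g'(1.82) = -1.70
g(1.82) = -17.84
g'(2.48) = 5.49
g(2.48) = -16.74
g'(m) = 3*m^2 - 2*m - 8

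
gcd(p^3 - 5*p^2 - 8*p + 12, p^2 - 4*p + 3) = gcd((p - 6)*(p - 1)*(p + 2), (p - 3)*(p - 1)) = p - 1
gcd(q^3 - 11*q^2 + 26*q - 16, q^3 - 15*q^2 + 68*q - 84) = q - 2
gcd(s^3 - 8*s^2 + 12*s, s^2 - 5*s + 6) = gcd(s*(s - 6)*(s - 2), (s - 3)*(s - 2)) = s - 2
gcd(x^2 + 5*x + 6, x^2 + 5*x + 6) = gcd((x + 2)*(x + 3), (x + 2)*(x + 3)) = x^2 + 5*x + 6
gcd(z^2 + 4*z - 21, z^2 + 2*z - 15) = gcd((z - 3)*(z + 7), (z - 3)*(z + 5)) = z - 3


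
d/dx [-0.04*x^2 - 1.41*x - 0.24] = -0.08*x - 1.41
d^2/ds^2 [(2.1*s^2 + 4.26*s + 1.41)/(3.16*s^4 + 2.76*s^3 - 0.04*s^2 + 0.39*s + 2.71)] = (125.81856*s^8 + 620.356032*s^7 + 908.582976*s^6 + 529.342272*s^5 - 353.808288*s^4 - 954.150624*s^3 - 516.767544*s^2 - 60.638688*s + 22.575042)/(31.554496*s^12 + 82.680768*s^11 + 71.016576*s^10 + 30.614544*s^9 + 100.692528*s^8 + 150.44328*s^7 + 61.059332*s^6 + 19.50498*s^5 + 87.119088*s^4 + 60.614811*s^3 + 0.355281*s^2 + 8.592597*s + 19.902511)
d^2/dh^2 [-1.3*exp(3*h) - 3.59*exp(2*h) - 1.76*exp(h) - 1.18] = (-11.7*exp(2*h) - 14.36*exp(h) - 1.76)*exp(h)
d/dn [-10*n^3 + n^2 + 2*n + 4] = -30*n^2 + 2*n + 2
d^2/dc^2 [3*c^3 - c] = 18*c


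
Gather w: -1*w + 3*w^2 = 3*w^2 - w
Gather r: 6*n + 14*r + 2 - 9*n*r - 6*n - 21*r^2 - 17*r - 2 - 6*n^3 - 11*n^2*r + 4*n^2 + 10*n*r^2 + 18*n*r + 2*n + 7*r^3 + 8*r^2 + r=-6*n^3 + 4*n^2 + 2*n + 7*r^3 + r^2*(10*n - 13) + r*(-11*n^2 + 9*n - 2)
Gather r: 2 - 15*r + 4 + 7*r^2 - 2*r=7*r^2 - 17*r + 6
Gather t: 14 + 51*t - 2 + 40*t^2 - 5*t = 40*t^2 + 46*t + 12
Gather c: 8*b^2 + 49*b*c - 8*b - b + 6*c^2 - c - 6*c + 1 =8*b^2 - 9*b + 6*c^2 + c*(49*b - 7) + 1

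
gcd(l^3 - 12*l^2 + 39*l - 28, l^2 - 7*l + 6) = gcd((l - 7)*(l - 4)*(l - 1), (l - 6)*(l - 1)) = l - 1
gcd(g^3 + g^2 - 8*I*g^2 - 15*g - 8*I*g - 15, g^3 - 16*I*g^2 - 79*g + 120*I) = g^2 - 8*I*g - 15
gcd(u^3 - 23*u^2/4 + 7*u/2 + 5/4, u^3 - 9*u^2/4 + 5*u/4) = u - 1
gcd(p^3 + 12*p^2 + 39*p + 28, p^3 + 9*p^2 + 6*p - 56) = p^2 + 11*p + 28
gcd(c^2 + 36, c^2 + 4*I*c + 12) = c + 6*I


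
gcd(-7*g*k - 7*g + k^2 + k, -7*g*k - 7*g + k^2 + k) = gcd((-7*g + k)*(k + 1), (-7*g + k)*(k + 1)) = 7*g*k + 7*g - k^2 - k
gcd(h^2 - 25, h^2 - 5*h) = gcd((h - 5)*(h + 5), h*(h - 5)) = h - 5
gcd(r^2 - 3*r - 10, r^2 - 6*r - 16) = r + 2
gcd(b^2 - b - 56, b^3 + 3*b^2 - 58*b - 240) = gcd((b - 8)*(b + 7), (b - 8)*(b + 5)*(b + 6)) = b - 8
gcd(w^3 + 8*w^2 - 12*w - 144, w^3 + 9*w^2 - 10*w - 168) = w^2 + 2*w - 24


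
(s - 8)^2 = s^2 - 16*s + 64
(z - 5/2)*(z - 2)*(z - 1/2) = z^3 - 5*z^2 + 29*z/4 - 5/2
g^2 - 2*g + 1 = (g - 1)^2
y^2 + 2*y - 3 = (y - 1)*(y + 3)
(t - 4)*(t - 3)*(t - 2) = t^3 - 9*t^2 + 26*t - 24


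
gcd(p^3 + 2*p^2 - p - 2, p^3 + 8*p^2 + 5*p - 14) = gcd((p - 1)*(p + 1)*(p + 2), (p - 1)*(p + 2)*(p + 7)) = p^2 + p - 2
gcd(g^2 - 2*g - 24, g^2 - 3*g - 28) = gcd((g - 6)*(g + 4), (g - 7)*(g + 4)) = g + 4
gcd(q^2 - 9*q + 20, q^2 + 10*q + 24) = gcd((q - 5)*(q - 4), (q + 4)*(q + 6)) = 1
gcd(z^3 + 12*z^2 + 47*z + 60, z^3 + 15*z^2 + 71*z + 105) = z^2 + 8*z + 15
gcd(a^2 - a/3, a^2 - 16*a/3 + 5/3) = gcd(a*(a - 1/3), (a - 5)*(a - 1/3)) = a - 1/3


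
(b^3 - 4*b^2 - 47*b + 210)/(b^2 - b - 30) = (b^2 + 2*b - 35)/(b + 5)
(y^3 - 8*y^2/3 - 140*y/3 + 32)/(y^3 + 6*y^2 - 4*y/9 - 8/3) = 3*(y - 8)/(3*y + 2)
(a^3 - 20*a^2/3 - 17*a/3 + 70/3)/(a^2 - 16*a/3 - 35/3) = (3*a^2 + a - 10)/(3*a + 5)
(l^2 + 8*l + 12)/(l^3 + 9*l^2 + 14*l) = (l + 6)/(l*(l + 7))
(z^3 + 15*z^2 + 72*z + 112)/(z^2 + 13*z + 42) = (z^2 + 8*z + 16)/(z + 6)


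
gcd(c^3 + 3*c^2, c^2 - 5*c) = c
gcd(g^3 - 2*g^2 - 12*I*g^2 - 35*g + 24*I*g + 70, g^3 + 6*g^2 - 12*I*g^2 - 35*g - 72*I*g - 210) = g^2 - 12*I*g - 35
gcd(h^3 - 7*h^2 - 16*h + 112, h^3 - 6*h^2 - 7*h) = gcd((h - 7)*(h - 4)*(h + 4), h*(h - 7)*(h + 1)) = h - 7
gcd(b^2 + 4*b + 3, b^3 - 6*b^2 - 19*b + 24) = b + 3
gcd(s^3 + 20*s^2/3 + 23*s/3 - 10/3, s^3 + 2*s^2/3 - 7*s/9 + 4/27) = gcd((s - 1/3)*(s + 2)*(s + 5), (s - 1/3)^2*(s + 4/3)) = s - 1/3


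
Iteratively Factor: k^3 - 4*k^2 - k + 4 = (k - 1)*(k^2 - 3*k - 4) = (k - 1)*(k + 1)*(k - 4)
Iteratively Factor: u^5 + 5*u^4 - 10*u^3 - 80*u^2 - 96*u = (u)*(u^4 + 5*u^3 - 10*u^2 - 80*u - 96) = u*(u + 3)*(u^3 + 2*u^2 - 16*u - 32) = u*(u + 3)*(u + 4)*(u^2 - 2*u - 8) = u*(u + 2)*(u + 3)*(u + 4)*(u - 4)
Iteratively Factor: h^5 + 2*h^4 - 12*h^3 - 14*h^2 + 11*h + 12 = (h - 3)*(h^4 + 5*h^3 + 3*h^2 - 5*h - 4) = (h - 3)*(h - 1)*(h^3 + 6*h^2 + 9*h + 4) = (h - 3)*(h - 1)*(h + 1)*(h^2 + 5*h + 4) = (h - 3)*(h - 1)*(h + 1)*(h + 4)*(h + 1)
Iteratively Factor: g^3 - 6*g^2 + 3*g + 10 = (g + 1)*(g^2 - 7*g + 10) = (g - 5)*(g + 1)*(g - 2)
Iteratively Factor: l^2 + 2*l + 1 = (l + 1)*(l + 1)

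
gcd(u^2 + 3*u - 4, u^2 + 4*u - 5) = u - 1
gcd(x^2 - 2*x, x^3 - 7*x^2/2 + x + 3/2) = 1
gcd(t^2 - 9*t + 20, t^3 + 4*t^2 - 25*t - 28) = t - 4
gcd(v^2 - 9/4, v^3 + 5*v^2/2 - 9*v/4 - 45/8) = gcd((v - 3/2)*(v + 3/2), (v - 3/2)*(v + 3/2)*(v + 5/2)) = v^2 - 9/4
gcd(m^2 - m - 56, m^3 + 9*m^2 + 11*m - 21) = m + 7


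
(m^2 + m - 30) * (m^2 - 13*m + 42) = m^4 - 12*m^3 - m^2 + 432*m - 1260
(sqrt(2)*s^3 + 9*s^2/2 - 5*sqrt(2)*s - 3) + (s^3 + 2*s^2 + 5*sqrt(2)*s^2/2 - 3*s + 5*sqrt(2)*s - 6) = s^3 + sqrt(2)*s^3 + 5*sqrt(2)*s^2/2 + 13*s^2/2 - 3*s - 9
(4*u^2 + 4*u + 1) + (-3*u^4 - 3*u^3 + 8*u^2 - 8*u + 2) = -3*u^4 - 3*u^3 + 12*u^2 - 4*u + 3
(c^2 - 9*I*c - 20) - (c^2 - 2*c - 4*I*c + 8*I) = 2*c - 5*I*c - 20 - 8*I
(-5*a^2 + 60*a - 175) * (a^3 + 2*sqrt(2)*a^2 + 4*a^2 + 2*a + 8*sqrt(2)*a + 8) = -5*a^5 - 10*sqrt(2)*a^4 + 40*a^4 + 55*a^3 + 80*sqrt(2)*a^3 - 620*a^2 + 130*sqrt(2)*a^2 - 1400*sqrt(2)*a + 130*a - 1400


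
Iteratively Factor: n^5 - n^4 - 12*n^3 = (n + 3)*(n^4 - 4*n^3) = (n - 4)*(n + 3)*(n^3) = n*(n - 4)*(n + 3)*(n^2) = n^2*(n - 4)*(n + 3)*(n)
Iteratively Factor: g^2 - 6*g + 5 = (g - 1)*(g - 5)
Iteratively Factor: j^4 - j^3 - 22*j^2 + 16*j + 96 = (j + 2)*(j^3 - 3*j^2 - 16*j + 48) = (j + 2)*(j + 4)*(j^2 - 7*j + 12) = (j - 3)*(j + 2)*(j + 4)*(j - 4)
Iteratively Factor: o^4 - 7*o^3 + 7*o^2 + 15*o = (o)*(o^3 - 7*o^2 + 7*o + 15) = o*(o - 5)*(o^2 - 2*o - 3) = o*(o - 5)*(o + 1)*(o - 3)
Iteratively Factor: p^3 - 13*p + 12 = (p - 3)*(p^2 + 3*p - 4) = (p - 3)*(p - 1)*(p + 4)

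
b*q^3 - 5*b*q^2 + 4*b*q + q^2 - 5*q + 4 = (q - 4)*(q - 1)*(b*q + 1)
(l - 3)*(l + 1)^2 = l^3 - l^2 - 5*l - 3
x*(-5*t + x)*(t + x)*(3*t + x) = -15*t^3*x - 17*t^2*x^2 - t*x^3 + x^4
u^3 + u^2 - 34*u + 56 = (u - 4)*(u - 2)*(u + 7)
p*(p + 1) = p^2 + p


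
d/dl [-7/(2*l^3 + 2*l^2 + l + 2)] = 7*(6*l^2 + 4*l + 1)/(2*l^3 + 2*l^2 + l + 2)^2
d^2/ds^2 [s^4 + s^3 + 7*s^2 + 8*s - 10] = 12*s^2 + 6*s + 14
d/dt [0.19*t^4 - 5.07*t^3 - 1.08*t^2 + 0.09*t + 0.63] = 0.76*t^3 - 15.21*t^2 - 2.16*t + 0.09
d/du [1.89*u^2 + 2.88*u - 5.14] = 3.78*u + 2.88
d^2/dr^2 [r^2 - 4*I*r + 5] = 2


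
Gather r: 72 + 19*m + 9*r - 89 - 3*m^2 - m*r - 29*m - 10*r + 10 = -3*m^2 - 10*m + r*(-m - 1) - 7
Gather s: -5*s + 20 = 20 - 5*s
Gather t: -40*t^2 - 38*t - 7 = -40*t^2 - 38*t - 7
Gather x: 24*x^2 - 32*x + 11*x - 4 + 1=24*x^2 - 21*x - 3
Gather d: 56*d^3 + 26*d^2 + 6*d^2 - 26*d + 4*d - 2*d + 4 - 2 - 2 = 56*d^3 + 32*d^2 - 24*d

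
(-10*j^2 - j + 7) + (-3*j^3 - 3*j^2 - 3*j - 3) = -3*j^3 - 13*j^2 - 4*j + 4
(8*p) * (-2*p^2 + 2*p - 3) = -16*p^3 + 16*p^2 - 24*p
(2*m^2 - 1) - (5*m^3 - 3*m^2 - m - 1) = -5*m^3 + 5*m^2 + m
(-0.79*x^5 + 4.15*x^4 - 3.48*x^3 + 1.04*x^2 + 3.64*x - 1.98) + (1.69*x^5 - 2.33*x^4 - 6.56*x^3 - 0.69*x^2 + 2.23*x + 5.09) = 0.9*x^5 + 1.82*x^4 - 10.04*x^3 + 0.35*x^2 + 5.87*x + 3.11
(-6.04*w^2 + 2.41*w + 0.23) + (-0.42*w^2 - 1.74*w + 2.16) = -6.46*w^2 + 0.67*w + 2.39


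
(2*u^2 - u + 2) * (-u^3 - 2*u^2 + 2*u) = -2*u^5 - 3*u^4 + 4*u^3 - 6*u^2 + 4*u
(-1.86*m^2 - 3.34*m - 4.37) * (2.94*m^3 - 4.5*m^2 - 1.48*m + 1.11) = -5.4684*m^5 - 1.4496*m^4 + 4.935*m^3 + 22.5436*m^2 + 2.7602*m - 4.8507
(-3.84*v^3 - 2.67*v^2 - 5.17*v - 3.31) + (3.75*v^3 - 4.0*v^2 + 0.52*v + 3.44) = -0.0899999999999999*v^3 - 6.67*v^2 - 4.65*v + 0.13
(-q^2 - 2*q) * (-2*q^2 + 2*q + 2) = 2*q^4 + 2*q^3 - 6*q^2 - 4*q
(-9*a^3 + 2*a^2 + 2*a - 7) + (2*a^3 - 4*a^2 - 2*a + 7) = -7*a^3 - 2*a^2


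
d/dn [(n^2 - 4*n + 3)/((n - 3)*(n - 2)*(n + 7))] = (-n^2 + 2*n - 9)/(n^4 + 10*n^3 - 3*n^2 - 140*n + 196)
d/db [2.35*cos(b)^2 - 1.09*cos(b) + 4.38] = (1.09 - 4.7*cos(b))*sin(b)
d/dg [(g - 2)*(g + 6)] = 2*g + 4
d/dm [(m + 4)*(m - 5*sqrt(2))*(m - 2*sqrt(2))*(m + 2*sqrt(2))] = 4*m^3 - 15*sqrt(2)*m^2 + 12*m^2 - 40*sqrt(2)*m - 16*m - 32 + 40*sqrt(2)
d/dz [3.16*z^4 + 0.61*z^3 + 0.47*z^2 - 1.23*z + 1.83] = 12.64*z^3 + 1.83*z^2 + 0.94*z - 1.23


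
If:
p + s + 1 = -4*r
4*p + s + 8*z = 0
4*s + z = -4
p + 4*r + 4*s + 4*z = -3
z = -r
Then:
No Solution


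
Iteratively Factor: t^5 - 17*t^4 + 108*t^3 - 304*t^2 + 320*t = (t)*(t^4 - 17*t^3 + 108*t^2 - 304*t + 320) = t*(t - 5)*(t^3 - 12*t^2 + 48*t - 64) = t*(t - 5)*(t - 4)*(t^2 - 8*t + 16) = t*(t - 5)*(t - 4)^2*(t - 4)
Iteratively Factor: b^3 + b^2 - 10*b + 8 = (b - 1)*(b^2 + 2*b - 8) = (b - 1)*(b + 4)*(b - 2)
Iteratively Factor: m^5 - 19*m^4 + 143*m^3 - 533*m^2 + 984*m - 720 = (m - 3)*(m^4 - 16*m^3 + 95*m^2 - 248*m + 240) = (m - 5)*(m - 3)*(m^3 - 11*m^2 + 40*m - 48) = (m - 5)*(m - 4)*(m - 3)*(m^2 - 7*m + 12) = (m - 5)*(m - 4)^2*(m - 3)*(m - 3)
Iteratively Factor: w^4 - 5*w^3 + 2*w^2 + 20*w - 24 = (w - 2)*(w^3 - 3*w^2 - 4*w + 12) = (w - 2)*(w + 2)*(w^2 - 5*w + 6) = (w - 2)^2*(w + 2)*(w - 3)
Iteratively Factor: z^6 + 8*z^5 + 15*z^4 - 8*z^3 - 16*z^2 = (z + 1)*(z^5 + 7*z^4 + 8*z^3 - 16*z^2) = z*(z + 1)*(z^4 + 7*z^3 + 8*z^2 - 16*z) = z*(z + 1)*(z + 4)*(z^3 + 3*z^2 - 4*z) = z*(z + 1)*(z + 4)^2*(z^2 - z) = z^2*(z + 1)*(z + 4)^2*(z - 1)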